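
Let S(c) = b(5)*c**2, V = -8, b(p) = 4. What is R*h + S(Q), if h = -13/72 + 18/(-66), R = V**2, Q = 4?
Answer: 3464/99 ≈ 34.990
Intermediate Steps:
S(c) = 4*c**2
R = 64 (R = (-8)**2 = 64)
h = -359/792 (h = -13*1/72 + 18*(-1/66) = -13/72 - 3/11 = -359/792 ≈ -0.45328)
R*h + S(Q) = 64*(-359/792) + 4*4**2 = -2872/99 + 4*16 = -2872/99 + 64 = 3464/99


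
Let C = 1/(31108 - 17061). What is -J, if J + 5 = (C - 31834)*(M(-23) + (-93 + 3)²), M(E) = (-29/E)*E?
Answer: 3609126872222/14047 ≈ 2.5693e+8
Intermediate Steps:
C = 1/14047 ≈ 7.1190e-5
M(E) = -29
J = -3609126872222/14047 (J = -5 + (1/14047 - 31834)*(-29 + (-93 + 3)²) = -5 - 447172197*(-29 + (-90)²)/14047 = -5 - 447172197*(-29 + 8100)/14047 = -5 - 447172197/14047*8071 = -5 - 3609126801987/14047 = -3609126872222/14047 ≈ -2.5693e+8)
-J = -1*(-3609126872222/14047) = 3609126872222/14047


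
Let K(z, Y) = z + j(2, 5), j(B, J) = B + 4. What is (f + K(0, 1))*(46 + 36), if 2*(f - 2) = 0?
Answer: 656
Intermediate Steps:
f = 2 (f = 2 + (½)*0 = 2 + 0 = 2)
j(B, J) = 4 + B
K(z, Y) = 6 + z (K(z, Y) = z + (4 + 2) = z + 6 = 6 + z)
(f + K(0, 1))*(46 + 36) = (2 + (6 + 0))*(46 + 36) = (2 + 6)*82 = 8*82 = 656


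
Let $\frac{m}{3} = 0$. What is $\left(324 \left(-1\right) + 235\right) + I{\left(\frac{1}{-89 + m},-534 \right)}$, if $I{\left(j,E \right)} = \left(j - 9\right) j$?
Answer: $- \frac{704167}{7921} \approx -88.899$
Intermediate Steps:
$m = 0$ ($m = 3 \cdot 0 = 0$)
$I{\left(j,E \right)} = j \left(-9 + j\right)$ ($I{\left(j,E \right)} = \left(-9 + j\right) j = j \left(-9 + j\right)$)
$\left(324 \left(-1\right) + 235\right) + I{\left(\frac{1}{-89 + m},-534 \right)} = \left(324 \left(-1\right) + 235\right) + \frac{-9 + \frac{1}{-89 + 0}}{-89 + 0} = \left(-324 + 235\right) + \frac{-9 + \frac{1}{-89}}{-89} = -89 - \frac{-9 - \frac{1}{89}}{89} = -89 - - \frac{802}{7921} = -89 + \frac{802}{7921} = - \frac{704167}{7921}$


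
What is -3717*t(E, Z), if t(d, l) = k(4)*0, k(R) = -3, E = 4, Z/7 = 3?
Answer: 0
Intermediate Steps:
Z = 21 (Z = 7*3 = 21)
t(d, l) = 0 (t(d, l) = -3*0 = 0)
-3717*t(E, Z) = -3717*0 = 0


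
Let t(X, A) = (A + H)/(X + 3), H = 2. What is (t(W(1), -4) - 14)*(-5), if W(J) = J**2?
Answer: 145/2 ≈ 72.500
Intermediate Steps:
t(X, A) = (2 + A)/(3 + X) (t(X, A) = (A + 2)/(X + 3) = (2 + A)/(3 + X))
(t(W(1), -4) - 14)*(-5) = ((2 - 4)/(3 + 1**2) - 14)*(-5) = (-2/(3 + 1) - 14)*(-5) = (-2/4 - 14)*(-5) = ((1/4)*(-2) - 14)*(-5) = (-1/2 - 14)*(-5) = -29/2*(-5) = 145/2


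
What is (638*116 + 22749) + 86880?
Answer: 183637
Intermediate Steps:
(638*116 + 22749) + 86880 = (74008 + 22749) + 86880 = 96757 + 86880 = 183637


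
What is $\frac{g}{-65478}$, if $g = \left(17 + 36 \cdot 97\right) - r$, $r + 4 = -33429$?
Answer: $- \frac{6157}{10913} \approx -0.56419$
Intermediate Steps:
$r = -33433$ ($r = -4 - 33429 = -33433$)
$g = 36942$ ($g = \left(17 + 36 \cdot 97\right) - -33433 = \left(17 + 3492\right) + 33433 = 3509 + 33433 = 36942$)
$\frac{g}{-65478} = \frac{36942}{-65478} = 36942 \left(- \frac{1}{65478}\right) = - \frac{6157}{10913}$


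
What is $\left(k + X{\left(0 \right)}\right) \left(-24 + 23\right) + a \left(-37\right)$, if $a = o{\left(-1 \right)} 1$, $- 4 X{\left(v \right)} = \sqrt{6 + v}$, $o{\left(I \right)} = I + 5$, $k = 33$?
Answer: $-181 + \frac{\sqrt{6}}{4} \approx -180.39$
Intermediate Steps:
$o{\left(I \right)} = 5 + I$
$X{\left(v \right)} = - \frac{\sqrt{6 + v}}{4}$
$a = 4$ ($a = \left(5 - 1\right) 1 = 4 \cdot 1 = 4$)
$\left(k + X{\left(0 \right)}\right) \left(-24 + 23\right) + a \left(-37\right) = \left(33 - \frac{\sqrt{6 + 0}}{4}\right) \left(-24 + 23\right) + 4 \left(-37\right) = \left(33 - \frac{\sqrt{6}}{4}\right) \left(-1\right) - 148 = \left(-33 + \frac{\sqrt{6}}{4}\right) - 148 = -181 + \frac{\sqrt{6}}{4}$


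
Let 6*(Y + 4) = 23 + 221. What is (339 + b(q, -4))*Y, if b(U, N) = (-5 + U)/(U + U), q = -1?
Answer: 12540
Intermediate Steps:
b(U, N) = (-5 + U)/(2*U) (b(U, N) = (-5 + U)/((2*U)) = (-5 + U)*(1/(2*U)) = (-5 + U)/(2*U))
Y = 110/3 (Y = -4 + (23 + 221)/6 = -4 + (1/6)*244 = -4 + 122/3 = 110/3 ≈ 36.667)
(339 + b(q, -4))*Y = (339 + (1/2)*(-5 - 1)/(-1))*(110/3) = (339 + (1/2)*(-1)*(-6))*(110/3) = (339 + 3)*(110/3) = 342*(110/3) = 12540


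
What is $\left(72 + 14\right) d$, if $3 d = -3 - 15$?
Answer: $-516$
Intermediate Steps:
$d = -6$ ($d = \frac{-3 - 15}{3} = \frac{1}{3} \left(-18\right) = -6$)
$\left(72 + 14\right) d = \left(72 + 14\right) \left(-6\right) = 86 \left(-6\right) = -516$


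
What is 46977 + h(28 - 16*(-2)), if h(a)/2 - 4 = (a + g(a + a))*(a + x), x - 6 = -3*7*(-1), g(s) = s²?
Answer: 2563025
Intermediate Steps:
x = 27 (x = 6 - 3*7*(-1) = 6 - 21*(-1) = 6 + 21 = 27)
h(a) = 8 + 2*(27 + a)*(a + 4*a²) (h(a) = 8 + 2*((a + (a + a)²)*(a + 27)) = 8 + 2*((a + (2*a)²)*(27 + a)) = 8 + 2*((a + 4*a²)*(27 + a)) = 8 + 2*((27 + a)*(a + 4*a²)) = 8 + 2*(27 + a)*(a + 4*a²))
46977 + h(28 - 16*(-2)) = 46977 + (8 + 8*(28 - 16*(-2))³ + 54*(28 - 16*(-2)) + 218*(28 - 16*(-2))²) = 46977 + (8 + 8*(28 - 1*(-32))³ + 54*(28 - 1*(-32)) + 218*(28 - 1*(-32))²) = 46977 + (8 + 8*(28 + 32)³ + 54*(28 + 32) + 218*(28 + 32)²) = 46977 + (8 + 8*60³ + 54*60 + 218*60²) = 46977 + (8 + 8*216000 + 3240 + 218*3600) = 46977 + (8 + 1728000 + 3240 + 784800) = 46977 + 2516048 = 2563025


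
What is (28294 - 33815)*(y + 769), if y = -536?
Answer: -1286393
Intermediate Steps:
(28294 - 33815)*(y + 769) = (28294 - 33815)*(-536 + 769) = -5521*233 = -1286393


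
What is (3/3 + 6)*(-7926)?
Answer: -55482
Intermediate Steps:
(3/3 + 6)*(-7926) = (3*(1/3) + 6)*(-7926) = (1 + 6)*(-7926) = 7*(-7926) = -55482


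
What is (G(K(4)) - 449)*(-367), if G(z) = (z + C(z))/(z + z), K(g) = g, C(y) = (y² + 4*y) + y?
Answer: 162948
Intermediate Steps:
C(y) = y² + 5*y
G(z) = (z + z*(5 + z))/(2*z) (G(z) = (z + z*(5 + z))/(z + z) = (z + z*(5 + z))/((2*z)) = (z + z*(5 + z))*(1/(2*z)) = (z + z*(5 + z))/(2*z))
(G(K(4)) - 449)*(-367) = ((3 + (½)*4) - 449)*(-367) = ((3 + 2) - 449)*(-367) = (5 - 449)*(-367) = -444*(-367) = 162948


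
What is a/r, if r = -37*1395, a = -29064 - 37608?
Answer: 7408/5735 ≈ 1.2917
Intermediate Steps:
a = -66672
r = -51615
a/r = -66672/(-51615) = -66672*(-1/51615) = 7408/5735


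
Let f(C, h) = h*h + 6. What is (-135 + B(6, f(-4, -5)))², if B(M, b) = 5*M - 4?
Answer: 11881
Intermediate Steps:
f(C, h) = 6 + h² (f(C, h) = h² + 6 = 6 + h²)
B(M, b) = -4 + 5*M
(-135 + B(6, f(-4, -5)))² = (-135 + (-4 + 5*6))² = (-135 + (-4 + 30))² = (-135 + 26)² = (-109)² = 11881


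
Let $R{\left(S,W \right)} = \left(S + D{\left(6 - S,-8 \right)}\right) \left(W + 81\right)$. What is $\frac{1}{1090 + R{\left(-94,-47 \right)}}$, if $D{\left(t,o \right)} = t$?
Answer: $\frac{1}{1294} \approx 0.0007728$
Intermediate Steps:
$R{\left(S,W \right)} = 486 + 6 W$ ($R{\left(S,W \right)} = \left(S - \left(-6 + S\right)\right) \left(W + 81\right) = 6 \left(81 + W\right) = 486 + 6 W$)
$\frac{1}{1090 + R{\left(-94,-47 \right)}} = \frac{1}{1090 + \left(486 + 6 \left(-47\right)\right)} = \frac{1}{1090 + \left(486 - 282\right)} = \frac{1}{1090 + 204} = \frac{1}{1294}$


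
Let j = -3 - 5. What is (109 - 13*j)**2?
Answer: 45369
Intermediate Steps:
j = -8
(109 - 13*j)**2 = (109 - 13*(-8))**2 = (109 + 104)**2 = 213**2 = 45369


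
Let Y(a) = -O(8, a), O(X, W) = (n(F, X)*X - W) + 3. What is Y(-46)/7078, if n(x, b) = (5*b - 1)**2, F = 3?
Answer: -12217/7078 ≈ -1.7261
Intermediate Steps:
n(x, b) = (-1 + 5*b)**2
O(X, W) = 3 - W + X*(-1 + 5*X)**2 (O(X, W) = ((-1 + 5*X)**2*X - W) + 3 = (X*(-1 + 5*X)**2 - W) + 3 = (-W + X*(-1 + 5*X)**2) + 3 = 3 - W + X*(-1 + 5*X)**2)
Y(a) = -12171 + a (Y(a) = -(3 - a + 8*(-1 + 5*8)**2) = -(3 - a + 8*(-1 + 40)**2) = -(3 - a + 8*39**2) = -(3 - a + 8*1521) = -(3 - a + 12168) = -(12171 - a) = -12171 + a)
Y(-46)/7078 = (-12171 - 46)/7078 = -12217*1/7078 = -12217/7078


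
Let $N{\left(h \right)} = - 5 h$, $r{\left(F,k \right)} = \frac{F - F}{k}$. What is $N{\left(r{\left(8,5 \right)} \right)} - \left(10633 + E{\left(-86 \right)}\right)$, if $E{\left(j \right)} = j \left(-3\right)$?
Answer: $-10891$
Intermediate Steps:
$r{\left(F,k \right)} = 0$ ($r{\left(F,k \right)} = \frac{0}{k} = 0$)
$E{\left(j \right)} = - 3 j$
$N{\left(r{\left(8,5 \right)} \right)} - \left(10633 + E{\left(-86 \right)}\right) = \left(-5\right) 0 - \left(10633 - -258\right) = 0 - 10891 = -10891$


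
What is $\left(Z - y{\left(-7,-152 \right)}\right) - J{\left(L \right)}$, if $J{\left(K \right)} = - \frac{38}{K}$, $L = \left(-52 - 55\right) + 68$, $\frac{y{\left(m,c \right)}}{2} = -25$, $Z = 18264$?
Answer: $\frac{714208}{39} \approx 18313.0$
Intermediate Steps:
$y{\left(m,c \right)} = -50$ ($y{\left(m,c \right)} = 2 \left(-25\right) = -50$)
$L = -39$ ($L = -107 + 68 = -39$)
$\left(Z - y{\left(-7,-152 \right)}\right) - J{\left(L \right)} = \left(18264 - -50\right) - - \frac{38}{-39} = \left(18264 + 50\right) - \left(-38\right) \left(- \frac{1}{39}\right) = 18314 - \frac{38}{39} = \frac{714208}{39}$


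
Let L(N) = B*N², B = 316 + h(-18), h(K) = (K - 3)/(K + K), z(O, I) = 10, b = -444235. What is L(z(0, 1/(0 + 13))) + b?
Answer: -1237730/3 ≈ -4.1258e+5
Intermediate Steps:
h(K) = (-3 + K)/(2*K) (h(K) = (-3 + K)/((2*K)) = (-3 + K)*(1/(2*K)) = (-3 + K)/(2*K))
B = 3799/12 (B = 316 + (½)*(-3 - 18)/(-18) = 316 + (½)*(-1/18)*(-21) = 316 + 7/12 = 3799/12 ≈ 316.58)
L(N) = 3799*N²/12
L(z(0, 1/(0 + 13))) + b = (3799/12)*10² - 444235 = (3799/12)*100 - 444235 = 94975/3 - 444235 = -1237730/3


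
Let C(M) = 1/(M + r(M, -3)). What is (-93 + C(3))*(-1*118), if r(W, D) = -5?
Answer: 11033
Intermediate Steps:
C(M) = 1/(-5 + M) (C(M) = 1/(M - 5) = 1/(-5 + M))
(-93 + C(3))*(-1*118) = (-93 + 1/(-5 + 3))*(-1*118) = (-93 + 1/(-2))*(-118) = (-93 - ½)*(-118) = -187/2*(-118) = 11033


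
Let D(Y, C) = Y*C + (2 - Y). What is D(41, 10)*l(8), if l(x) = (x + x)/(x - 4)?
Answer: 1484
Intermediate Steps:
l(x) = 2*x/(-4 + x) (l(x) = (2*x)/(-4 + x) = 2*x/(-4 + x))
D(Y, C) = 2 - Y + C*Y (D(Y, C) = C*Y + (2 - Y) = 2 - Y + C*Y)
D(41, 10)*l(8) = (2 - 1*41 + 10*41)*(2*8/(-4 + 8)) = (2 - 41 + 410)*(2*8/4) = 371*(2*8*(¼)) = 371*4 = 1484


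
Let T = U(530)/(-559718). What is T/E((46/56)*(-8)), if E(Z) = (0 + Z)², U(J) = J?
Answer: -12985/592181644 ≈ -2.1927e-5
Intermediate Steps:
E(Z) = Z²
T = -265/279859 (T = 530/(-559718) = 530*(-1/559718) = -265/279859 ≈ -0.00094691)
T/E((46/56)*(-8)) = -265/(279859*(((46/56)*(-8))²)) = -265/(279859*(((46*(1/56))*(-8))²)) = -265/(279859*(((23/28)*(-8))²)) = -265/(279859*((-46/7)²)) = -265/(279859*2116/49) = -265/279859*49/2116 = -12985/592181644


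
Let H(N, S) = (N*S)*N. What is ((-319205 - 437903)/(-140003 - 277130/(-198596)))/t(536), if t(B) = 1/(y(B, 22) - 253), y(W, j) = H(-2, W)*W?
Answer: 86375840029013304/13901879329 ≈ 6.2132e+6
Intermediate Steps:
H(N, S) = S*N²
y(W, j) = 4*W² (y(W, j) = (W*(-2)²)*W = (W*4)*W = (4*W)*W = 4*W²)
t(B) = 1/(-253 + 4*B²) (t(B) = 1/(4*B² - 253) = 1/(-253 + 4*B²))
((-319205 - 437903)/(-140003 - 277130/(-198596)))/t(536) = ((-319205 - 437903)/(-140003 - 277130/(-198596)))/(1/(-253 + 4*536²)) = (-757108/(-140003 - 277130*(-1/198596)))/(1/(-253 + 4*287296)) = (-757108/(-140003 + 138565/99298))/(1/(-253 + 1149184)) = (-757108/(-13901879329/99298))/(1/1148931) = (-757108*(-99298/13901879329))/(1/1148931) = (75179310184/13901879329)*1148931 = 86375840029013304/13901879329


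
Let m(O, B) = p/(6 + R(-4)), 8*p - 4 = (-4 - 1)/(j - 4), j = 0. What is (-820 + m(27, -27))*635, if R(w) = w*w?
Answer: -366559465/704 ≈ -5.2068e+5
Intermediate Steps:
R(w) = w²
p = 21/32 (p = ½ + ((-4 - 1)/(0 - 4))/8 = ½ + (-5/(-4))/8 = ½ + (-5*(-¼))/8 = ½ + (⅛)*(5/4) = ½ + 5/32 = 21/32 ≈ 0.65625)
m(O, B) = 21/704 (m(O, B) = 21/(32*(6 + (-4)²)) = 21/(32*(6 + 16)) = (21/32)/22 = (21/32)*(1/22) = 21/704)
(-820 + m(27, -27))*635 = (-820 + 21/704)*635 = -577259/704*635 = -366559465/704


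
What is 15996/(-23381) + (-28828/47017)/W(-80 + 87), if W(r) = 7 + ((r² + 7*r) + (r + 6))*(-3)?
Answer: -122252667182/179186629751 ≈ -0.68226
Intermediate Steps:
W(r) = -11 - 24*r - 3*r² (W(r) = 7 + ((r² + 7*r) + (6 + r))*(-3) = 7 + (6 + r² + 8*r)*(-3) = 7 + (-18 - 24*r - 3*r²) = -11 - 24*r - 3*r²)
15996/(-23381) + (-28828/47017)/W(-80 + 87) = 15996/(-23381) + (-28828/47017)/(-11 - 24*(-80 + 87) - 3*(-80 + 87)²) = 15996*(-1/23381) + (-28828*1/47017)/(-11 - 24*7 - 3*7²) = -15996/23381 - 28828/(47017*(-11 - 168 - 3*49)) = -15996/23381 - 28828/(47017*(-11 - 168 - 147)) = -15996/23381 - 28828/47017/(-326) = -15996/23381 - 28828/47017*(-1/326) = -15996/23381 + 14414/7663771 = -122252667182/179186629751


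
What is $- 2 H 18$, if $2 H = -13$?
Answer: $234$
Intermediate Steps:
$H = - \frac{13}{2}$ ($H = \frac{1}{2} \left(-13\right) = - \frac{13}{2} \approx -6.5$)
$- 2 H 18 = \left(-2\right) \left(- \frac{13}{2}\right) 18 = 13 \cdot 18 = 234$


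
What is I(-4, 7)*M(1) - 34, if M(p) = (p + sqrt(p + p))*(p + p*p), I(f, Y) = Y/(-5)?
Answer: -184/5 - 14*sqrt(2)/5 ≈ -40.760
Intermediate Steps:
I(f, Y) = -Y/5 (I(f, Y) = Y*(-1/5) = -Y/5)
M(p) = (p + p**2)*(p + sqrt(2)*sqrt(p)) (M(p) = (p + sqrt(2*p))*(p + p**2) = (p + sqrt(2)*sqrt(p))*(p + p**2) = (p + p**2)*(p + sqrt(2)*sqrt(p)))
I(-4, 7)*M(1) - 34 = (-1/5*7)*(1**2 + 1**3 + sqrt(2)*1**(3/2) + sqrt(2)*1**(5/2)) - 34 = -7*(1 + 1 + sqrt(2)*1 + sqrt(2)*1)/5 - 34 = -7*(1 + 1 + sqrt(2) + sqrt(2))/5 - 34 = -7*(2 + 2*sqrt(2))/5 - 34 = (-14/5 - 14*sqrt(2)/5) - 34 = -184/5 - 14*sqrt(2)/5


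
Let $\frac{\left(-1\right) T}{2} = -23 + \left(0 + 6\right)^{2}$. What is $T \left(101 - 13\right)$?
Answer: $-2288$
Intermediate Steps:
$T = -26$ ($T = - 2 \left(-23 + \left(0 + 6\right)^{2}\right) = - 2 \left(-23 + 6^{2}\right) = - 2 \left(-23 + 36\right) = \left(-2\right) 13 = -26$)
$T \left(101 - 13\right) = - 26 \left(101 - 13\right) = \left(-26\right) 88 = -2288$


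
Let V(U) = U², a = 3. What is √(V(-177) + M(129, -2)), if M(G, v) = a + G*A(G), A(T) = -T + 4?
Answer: √15207 ≈ 123.32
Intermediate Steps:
A(T) = 4 - T
M(G, v) = 3 + G*(4 - G)
√(V(-177) + M(129, -2)) = √((-177)² + (3 - 1*129*(-4 + 129))) = √(31329 + (3 - 1*129*125)) = √(31329 + (3 - 16125)) = √(31329 - 16122) = √15207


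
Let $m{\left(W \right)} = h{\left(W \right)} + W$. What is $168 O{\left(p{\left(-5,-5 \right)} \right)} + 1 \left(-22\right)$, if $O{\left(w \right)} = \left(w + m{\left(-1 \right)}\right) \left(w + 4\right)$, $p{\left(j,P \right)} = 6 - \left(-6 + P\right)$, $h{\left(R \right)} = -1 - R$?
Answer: $56426$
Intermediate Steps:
$m{\left(W \right)} = -1$ ($m{\left(W \right)} = \left(-1 - W\right) + W = -1$)
$p{\left(j,P \right)} = 12 - P$
$O{\left(w \right)} = \left(-1 + w\right) \left(4 + w\right)$ ($O{\left(w \right)} = \left(w - 1\right) \left(w + 4\right) = \left(-1 + w\right) \left(4 + w\right)$)
$168 O{\left(p{\left(-5,-5 \right)} \right)} + 1 \left(-22\right) = 168 \left(-4 + \left(12 - -5\right)^{2} + 3 \left(12 - -5\right)\right) + 1 \left(-22\right) = 168 \left(-4 + \left(12 + 5\right)^{2} + 3 \left(12 + 5\right)\right) - 22 = 168 \left(-4 + 17^{2} + 3 \cdot 17\right) - 22 = 168 \left(-4 + 289 + 51\right) - 22 = 168 \cdot 336 - 22 = 56448 - 22 = 56426$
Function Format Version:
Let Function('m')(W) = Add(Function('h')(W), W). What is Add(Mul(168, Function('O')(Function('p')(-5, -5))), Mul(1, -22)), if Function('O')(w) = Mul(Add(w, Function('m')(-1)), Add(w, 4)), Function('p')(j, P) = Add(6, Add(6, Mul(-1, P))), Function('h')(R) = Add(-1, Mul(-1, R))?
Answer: 56426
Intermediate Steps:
Function('m')(W) = -1 (Function('m')(W) = Add(Add(-1, Mul(-1, W)), W) = -1)
Function('p')(j, P) = Add(12, Mul(-1, P))
Function('O')(w) = Mul(Add(-1, w), Add(4, w)) (Function('O')(w) = Mul(Add(w, -1), Add(w, 4)) = Mul(Add(-1, w), Add(4, w)))
Add(Mul(168, Function('O')(Function('p')(-5, -5))), Mul(1, -22)) = Add(Mul(168, Add(-4, Pow(Add(12, Mul(-1, -5)), 2), Mul(3, Add(12, Mul(-1, -5))))), Mul(1, -22)) = Add(Mul(168, Add(-4, Pow(Add(12, 5), 2), Mul(3, Add(12, 5)))), -22) = Add(Mul(168, Add(-4, Pow(17, 2), Mul(3, 17))), -22) = Add(Mul(168, Add(-4, 289, 51)), -22) = Add(Mul(168, 336), -22) = Add(56448, -22) = 56426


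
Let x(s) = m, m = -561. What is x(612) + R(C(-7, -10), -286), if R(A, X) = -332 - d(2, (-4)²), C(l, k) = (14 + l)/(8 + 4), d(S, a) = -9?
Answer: -884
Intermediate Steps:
C(l, k) = 7/6 + l/12 (C(l, k) = (14 + l)/12 = (14 + l)*(1/12) = 7/6 + l/12)
x(s) = -561
R(A, X) = -323 (R(A, X) = -332 - 1*(-9) = -332 + 9 = -323)
x(612) + R(C(-7, -10), -286) = -561 - 323 = -884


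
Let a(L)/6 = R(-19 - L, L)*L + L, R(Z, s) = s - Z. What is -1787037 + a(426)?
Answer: 441795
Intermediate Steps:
a(L) = 6*L + 6*L*(19 + 2*L) (a(L) = 6*((L - (-19 - L))*L + L) = 6*((L + (19 + L))*L + L) = 6*((19 + 2*L)*L + L) = 6*(L*(19 + 2*L) + L) = 6*(L + L*(19 + 2*L)) = 6*L + 6*L*(19 + 2*L))
-1787037 + a(426) = -1787037 + 12*426*(10 + 426) = -1787037 + 12*426*436 = -1787037 + 2228832 = 441795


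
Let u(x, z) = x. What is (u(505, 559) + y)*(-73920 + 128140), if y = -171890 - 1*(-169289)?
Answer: -113645120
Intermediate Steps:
y = -2601 (y = -171890 + 169289 = -2601)
(u(505, 559) + y)*(-73920 + 128140) = (505 - 2601)*(-73920 + 128140) = -2096*54220 = -113645120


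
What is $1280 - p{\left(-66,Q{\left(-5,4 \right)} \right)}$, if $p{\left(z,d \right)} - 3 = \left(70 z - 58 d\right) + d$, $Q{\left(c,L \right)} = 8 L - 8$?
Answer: $7265$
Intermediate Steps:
$Q{\left(c,L \right)} = -8 + 8 L$
$p{\left(z,d \right)} = 3 - 57 d + 70 z$ ($p{\left(z,d \right)} = 3 - \left(- 70 z + 57 d\right) = 3 - 57 d + 70 z$)
$1280 - p{\left(-66,Q{\left(-5,4 \right)} \right)} = 1280 - \left(3 - 57 \left(-8 + 8 \cdot 4\right) + 70 \left(-66\right)\right) = 1280 - \left(3 - 57 \left(-8 + 32\right) - 4620\right) = 1280 - \left(3 - 1368 - 4620\right) = 1280 - -5985 = 1280 + 5985 = 7265$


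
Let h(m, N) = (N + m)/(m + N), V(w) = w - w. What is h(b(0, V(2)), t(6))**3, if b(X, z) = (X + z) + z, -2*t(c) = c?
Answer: 1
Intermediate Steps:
t(c) = -c/2
V(w) = 0
b(X, z) = X + 2*z
h(m, N) = 1 (h(m, N) = (N + m)/(N + m) = 1)
h(b(0, V(2)), t(6))**3 = 1**3 = 1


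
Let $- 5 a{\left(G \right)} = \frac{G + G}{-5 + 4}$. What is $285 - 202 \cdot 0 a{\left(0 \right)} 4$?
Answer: $285$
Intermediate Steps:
$a{\left(G \right)} = \frac{2 G}{5}$ ($a{\left(G \right)} = - \frac{\left(G + G\right) \frac{1}{-5 + 4}}{5} = - \frac{2 G \frac{1}{-1}}{5} = - \frac{2 G \left(-1\right)}{5} = - \frac{\left(-2\right) G}{5} = \frac{2 G}{5}$)
$285 - 202 \cdot 0 a{\left(0 \right)} 4 = 285 - 202 \cdot 0 \cdot \frac{2}{5} \cdot 0 \cdot 4 = 285 - 202 \cdot 0 \cdot 0 \cdot 4 = 285 - 202 \cdot 0 \cdot 4 = 285 - 0 = 285 + 0 = 285$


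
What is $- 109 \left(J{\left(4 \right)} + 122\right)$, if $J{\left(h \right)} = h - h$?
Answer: $-13298$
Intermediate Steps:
$J{\left(h \right)} = 0$
$- 109 \left(J{\left(4 \right)} + 122\right) = - 109 \left(0 + 122\right) = \left(-109\right) 122 = -13298$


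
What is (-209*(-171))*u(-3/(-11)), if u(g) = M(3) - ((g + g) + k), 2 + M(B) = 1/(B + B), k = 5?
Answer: -527421/2 ≈ -2.6371e+5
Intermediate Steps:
M(B) = -2 + 1/(2*B) (M(B) = -2 + 1/(B + B) = -2 + 1/(2*B))
u(g) = -41/6 - 2*g (u(g) = (-2 + (½)/3) - ((g + g) + 5) = (-2 + (½)*(⅓)) - (2*g + 5) = (-2 + ⅙) - (5 + 2*g) = -11/6 + (-5 - 2*g) = -41/6 - 2*g)
(-209*(-171))*u(-3/(-11)) = (-209*(-171))*(-41/6 - (-6)/(-11)) = 35739*(-41/6 - (-6)*(-1)/11) = 35739*(-41/6 - 2*3/11) = 35739*(-41/6 - 6/11) = 35739*(-487/66) = -527421/2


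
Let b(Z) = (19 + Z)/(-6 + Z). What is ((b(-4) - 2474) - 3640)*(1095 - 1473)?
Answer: 2311659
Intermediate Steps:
b(Z) = (19 + Z)/(-6 + Z)
((b(-4) - 2474) - 3640)*(1095 - 1473) = (((19 - 4)/(-6 - 4) - 2474) - 3640)*(1095 - 1473) = ((15/(-10) - 2474) - 3640)*(-378) = ((-⅒*15 - 2474) - 3640)*(-378) = ((-3/2 - 2474) - 3640)*(-378) = (-4951/2 - 3640)*(-378) = -12231/2*(-378) = 2311659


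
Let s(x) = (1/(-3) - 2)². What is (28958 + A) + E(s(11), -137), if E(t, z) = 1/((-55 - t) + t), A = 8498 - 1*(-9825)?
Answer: 2600454/55 ≈ 47281.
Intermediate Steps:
A = 18323 (A = 8498 + 9825 = 18323)
s(x) = 49/9 (s(x) = (-⅓ - 2)² = (-7/3)² = 49/9)
E(t, z) = -1/55 (E(t, z) = 1/(-55) = -1/55)
(28958 + A) + E(s(11), -137) = (28958 + 18323) - 1/55 = 47281 - 1/55 = 2600454/55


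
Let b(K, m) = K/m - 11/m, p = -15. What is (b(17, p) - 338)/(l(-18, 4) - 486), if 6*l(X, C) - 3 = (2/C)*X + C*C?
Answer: 5076/7265 ≈ 0.69869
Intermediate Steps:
b(K, m) = -11/m + K/m
l(X, C) = 1/2 + C**2/6 + X/(3*C) (l(X, C) = 1/2 + ((2/C)*X + C*C)/6 = 1/2 + (2*X/C + C**2)/6 = 1/2 + (C**2 + 2*X/C)/6 = 1/2 + (C**2/6 + X/(3*C)) = 1/2 + C**2/6 + X/(3*C))
(b(17, p) - 338)/(l(-18, 4) - 486) = ((-11 + 17)/(-15) - 338)/((1/6)*(2*(-18) + 4*(3 + 4**2))/4 - 486) = (-1/15*6 - 338)/((1/6)*(1/4)*(-36 + 4*(3 + 16)) - 486) = (-2/5 - 338)/((1/6)*(1/4)*(-36 + 4*19) - 486) = -1692/(5*((1/6)*(1/4)*(-36 + 76) - 486)) = -1692/(5*((1/6)*(1/4)*40 - 486)) = -1692/(5*(5/3 - 486)) = -1692/(5*(-1453/3)) = -1692/5*(-3/1453) = 5076/7265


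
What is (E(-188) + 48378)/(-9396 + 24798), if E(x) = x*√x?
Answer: 8063/2567 - 188*I*√47/7701 ≈ 3.141 - 0.16736*I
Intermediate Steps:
E(x) = x^(3/2)
(E(-188) + 48378)/(-9396 + 24798) = ((-188)^(3/2) + 48378)/(-9396 + 24798) = (-376*I*√47 + 48378)/15402 = (48378 - 376*I*√47)*(1/15402) = 8063/2567 - 188*I*√47/7701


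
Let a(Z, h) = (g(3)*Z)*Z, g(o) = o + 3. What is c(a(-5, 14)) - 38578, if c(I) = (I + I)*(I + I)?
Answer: 51422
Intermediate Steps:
g(o) = 3 + o
a(Z, h) = 6*Z**2 (a(Z, h) = ((3 + 3)*Z)*Z = (6*Z)*Z = 6*Z**2)
c(I) = 4*I**2 (c(I) = (2*I)*(2*I) = 4*I**2)
c(a(-5, 14)) - 38578 = 4*(6*(-5)**2)**2 - 38578 = 4*(6*25)**2 - 38578 = 4*150**2 - 38578 = 4*22500 - 38578 = 90000 - 38578 = 51422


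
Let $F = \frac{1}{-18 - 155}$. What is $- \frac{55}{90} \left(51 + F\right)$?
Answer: $- \frac{48521}{1557} \approx -31.163$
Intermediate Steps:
$F = - \frac{1}{173}$ ($F = \frac{1}{-173} = - \frac{1}{173} \approx -0.0057803$)
$- \frac{55}{90} \left(51 + F\right) = - \frac{55}{90} \left(51 - \frac{1}{173}\right) = \left(-55\right) \frac{1}{90} \cdot \frac{8822}{173} = \left(- \frac{11}{18}\right) \frac{8822}{173} = - \frac{48521}{1557}$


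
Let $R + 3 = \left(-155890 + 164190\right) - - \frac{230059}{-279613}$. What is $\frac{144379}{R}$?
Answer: $\frac{40370245327}{2319719002} \approx 17.403$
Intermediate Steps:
$R = \frac{2319719002}{279613}$ ($R = -3 + \left(\left(-155890 + 164190\right) - - \frac{230059}{-279613}\right) = -3 + \left(8300 - \left(-230059\right) \left(- \frac{1}{279613}\right)\right) = -3 + \left(8300 - \frac{230059}{279613}\right) = -3 + \frac{2320557841}{279613} = \frac{2319719002}{279613} \approx 8296.2$)
$\frac{144379}{R} = \frac{144379}{\frac{2319719002}{279613}} = 144379 \cdot \frac{279613}{2319719002} = \frac{40370245327}{2319719002}$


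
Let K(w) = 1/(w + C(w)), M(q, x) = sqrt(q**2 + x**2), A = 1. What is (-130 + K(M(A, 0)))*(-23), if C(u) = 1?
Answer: 5957/2 ≈ 2978.5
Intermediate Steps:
K(w) = 1/(1 + w) (K(w) = 1/(w + 1) = 1/(1 + w))
(-130 + K(M(A, 0)))*(-23) = (-130 + 1/(1 + sqrt(1**2 + 0**2)))*(-23) = (-130 + 1/(1 + sqrt(1 + 0)))*(-23) = (-130 + 1/(1 + sqrt(1)))*(-23) = (-130 + 1/(1 + 1))*(-23) = (-130 + 1/2)*(-23) = -259/2*(-23) = 5957/2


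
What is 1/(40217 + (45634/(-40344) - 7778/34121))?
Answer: 688288812/27679975715531 ≈ 2.4866e-5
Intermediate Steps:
1/(40217 + (45634/(-40344) - 7778/34121)) = 1/(40217 + (45634*(-1/40344) - 7778*1/34121)) = 1/(40217 + (-22817/20172 - 7778/34121)) = 1/(40217 - 935436673/688288812) = 1/(27679975715531/688288812) = 688288812/27679975715531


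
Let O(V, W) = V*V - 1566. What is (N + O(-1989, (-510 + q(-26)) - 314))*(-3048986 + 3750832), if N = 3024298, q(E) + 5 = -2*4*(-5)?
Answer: 4898080062638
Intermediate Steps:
q(E) = 35 (q(E) = -5 - 2*4*(-5) = -5 - 8*(-5) = -5 + 40 = 35)
O(V, W) = -1566 + V**2 (O(V, W) = V**2 - 1566 = -1566 + V**2)
(N + O(-1989, (-510 + q(-26)) - 314))*(-3048986 + 3750832) = (3024298 + (-1566 + (-1989)**2))*(-3048986 + 3750832) = (3024298 + (-1566 + 3956121))*701846 = (3024298 + 3954555)*701846 = 6978853*701846 = 4898080062638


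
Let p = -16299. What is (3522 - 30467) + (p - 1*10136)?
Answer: -53380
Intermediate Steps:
(3522 - 30467) + (p - 1*10136) = (3522 - 30467) + (-16299 - 1*10136) = -26945 + (-16299 - 10136) = -26945 - 26435 = -53380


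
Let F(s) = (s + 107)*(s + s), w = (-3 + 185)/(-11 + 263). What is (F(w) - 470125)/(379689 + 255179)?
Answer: -76135043/102848616 ≈ -0.74026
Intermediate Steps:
w = 13/18 (w = 182/252 = 182*(1/252) = 13/18 ≈ 0.72222)
F(s) = 2*s*(107 + s) (F(s) = (107 + s)*(2*s) = 2*s*(107 + s))
(F(w) - 470125)/(379689 + 255179) = (2*(13/18)*(107 + 13/18) - 470125)/(379689 + 255179) = (2*(13/18)*(1939/18) - 470125)/634868 = (25207/162 - 470125)*(1/634868) = -76135043/162*1/634868 = -76135043/102848616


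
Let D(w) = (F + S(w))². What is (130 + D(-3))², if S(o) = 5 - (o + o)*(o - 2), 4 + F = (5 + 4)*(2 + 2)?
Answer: 32041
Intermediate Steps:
F = 32 (F = -4 + (5 + 4)*(2 + 2) = -4 + 9*4 = -4 + 36 = 32)
S(o) = 5 - 2*o*(-2 + o)
D(w) = (37 - 2*w² + 4*w)² (D(w) = (32 + (5 - 2*w² + 4*w))² = (37 - 2*w² + 4*w)²)
(130 + D(-3))² = (130 + (37 - 2*(-3)² + 4*(-3))²)² = (130 + (37 - 2*9 - 12)²)² = (130 + (37 - 18 - 12)²)² = (130 + 7²)² = (130 + 49)² = 179² = 32041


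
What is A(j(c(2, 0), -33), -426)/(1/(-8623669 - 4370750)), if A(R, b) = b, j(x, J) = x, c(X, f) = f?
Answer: 5535622494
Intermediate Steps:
A(j(c(2, 0), -33), -426)/(1/(-8623669 - 4370750)) = -426/(1/(-8623669 - 4370750)) = -426/(1/(-12994419)) = -426/(-1/12994419) = -426*(-12994419) = 5535622494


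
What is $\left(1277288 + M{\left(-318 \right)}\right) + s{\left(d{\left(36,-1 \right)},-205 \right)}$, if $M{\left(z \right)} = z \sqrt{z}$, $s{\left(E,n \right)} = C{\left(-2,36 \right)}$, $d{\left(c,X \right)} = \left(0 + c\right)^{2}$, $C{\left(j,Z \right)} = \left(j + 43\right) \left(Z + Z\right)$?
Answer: $1280240 - 318 i \sqrt{318} \approx 1.2802 \cdot 10^{6} - 5670.8 i$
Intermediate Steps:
$C{\left(j,Z \right)} = 2 Z \left(43 + j\right)$ ($C{\left(j,Z \right)} = \left(43 + j\right) 2 Z = 2 Z \left(43 + j\right)$)
$d{\left(c,X \right)} = c^{2}$
$s{\left(E,n \right)} = 2952$ ($s{\left(E,n \right)} = 2 \cdot 36 \left(43 - 2\right) = 2 \cdot 36 \cdot 41 = 2952$)
$M{\left(z \right)} = z^{\frac{3}{2}}$
$\left(1277288 + M{\left(-318 \right)}\right) + s{\left(d{\left(36,-1 \right)},-205 \right)} = \left(1277288 + \left(-318\right)^{\frac{3}{2}}\right) + 2952 = \left(1277288 - 318 i \sqrt{318}\right) + 2952 = 1280240 - 318 i \sqrt{318}$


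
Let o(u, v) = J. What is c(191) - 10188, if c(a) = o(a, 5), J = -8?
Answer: -10196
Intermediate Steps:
o(u, v) = -8
c(a) = -8
c(191) - 10188 = -8 - 10188 = -10196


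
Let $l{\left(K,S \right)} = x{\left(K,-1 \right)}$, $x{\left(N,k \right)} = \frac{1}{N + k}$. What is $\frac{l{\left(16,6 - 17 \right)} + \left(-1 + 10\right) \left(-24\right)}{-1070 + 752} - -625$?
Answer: $\frac{2984489}{4770} \approx 625.68$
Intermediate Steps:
$l{\left(K,S \right)} = \frac{1}{-1 + K}$ ($l{\left(K,S \right)} = \frac{1}{K - 1} = \frac{1}{-1 + K}$)
$\frac{l{\left(16,6 - 17 \right)} + \left(-1 + 10\right) \left(-24\right)}{-1070 + 752} - -625 = \frac{\frac{1}{-1 + 16} + \left(-1 + 10\right) \left(-24\right)}{-1070 + 752} - -625 = \frac{\frac{1}{15} + 9 \left(-24\right)}{-318} + 625 = \left(\frac{1}{15} - 216\right) \left(- \frac{1}{318}\right) + 625 = \left(- \frac{3239}{15}\right) \left(- \frac{1}{318}\right) + 625 = \frac{3239}{4770} + 625 = \frac{2984489}{4770}$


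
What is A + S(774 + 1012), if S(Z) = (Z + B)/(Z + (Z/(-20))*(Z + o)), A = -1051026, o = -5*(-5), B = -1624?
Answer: -186774677562/177707 ≈ -1.0510e+6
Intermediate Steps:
o = 25
S(Z) = (-1624 + Z)/(Z - Z*(25 + Z)/20) (S(Z) = (Z - 1624)/(Z + (Z/(-20))*(Z + 25)) = (-1624 + Z)/(Z + (Z*(-1/20))*(25 + Z)) = (-1624 + Z)/(Z + (-Z/20)*(25 + Z)) = (-1624 + Z)/(Z - Z*(25 + Z)/20))
A + S(774 + 1012) = -1051026 + 20*(1624 - (774 + 1012))/((774 + 1012)*(5 + (774 + 1012))) = -1051026 + 20*(1624 - 1*1786)/(1786*(5 + 1786)) = -1051026 + 20*(1/1786)*(1624 - 1786)/1791 = -1051026 + 20*(1/1786)*(1/1791)*(-162) = -1051026 - 180/177707 = -186774677562/177707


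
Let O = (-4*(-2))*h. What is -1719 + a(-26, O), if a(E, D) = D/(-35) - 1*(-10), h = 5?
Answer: -11971/7 ≈ -1710.1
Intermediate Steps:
O = 40 (O = -4*(-2)*5 = 8*5 = 40)
a(E, D) = 10 - D/35 (a(E, D) = D*(-1/35) + 10 = -D/35 + 10 = 10 - D/35)
-1719 + a(-26, O) = -1719 + (10 - 1/35*40) = -1719 + (10 - 8/7) = -1719 + 62/7 = -11971/7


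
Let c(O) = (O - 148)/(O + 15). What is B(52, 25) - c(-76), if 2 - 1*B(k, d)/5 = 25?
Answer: -7239/61 ≈ -118.67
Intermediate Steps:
c(O) = (-148 + O)/(15 + O)
B(k, d) = -115 (B(k, d) = 10 - 5*25 = 10 - 125 = -115)
B(52, 25) - c(-76) = -115 - (-148 - 76)/(15 - 76) = -115 - (-224)/(-61) = -115 - (-1)*(-224)/61 = -115 - 1*224/61 = -115 - 224/61 = -7239/61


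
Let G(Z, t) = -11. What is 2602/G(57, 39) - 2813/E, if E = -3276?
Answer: -8493209/36036 ≈ -235.69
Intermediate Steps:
2602/G(57, 39) - 2813/E = 2602/(-11) - 2813/(-3276) = 2602*(-1/11) - 2813*(-1/3276) = -2602/11 + 2813/3276 = -8493209/36036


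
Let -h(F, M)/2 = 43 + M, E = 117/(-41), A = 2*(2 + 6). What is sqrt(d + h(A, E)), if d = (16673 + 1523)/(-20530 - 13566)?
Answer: 3*I*sqrt(274223756423)/174742 ≈ 8.9903*I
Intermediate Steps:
A = 16 (A = 2*8 = 16)
d = -4549/8524 (d = 18196/(-34096) = 18196*(-1/34096) = -4549/8524 ≈ -0.53367)
E = -117/41 (E = 117*(-1/41) = -117/41 ≈ -2.8537)
h(F, M) = -86 - 2*M (h(F, M) = -2*(43 + M) = -86 - 2*M)
sqrt(d + h(A, E)) = sqrt(-4549/8524 + (-86 - 2*(-117/41))) = sqrt(-4549/8524 + (-86 + 234/41)) = sqrt(-4549/8524 - 3292/41) = sqrt(-28247517/349484) = 3*I*sqrt(274223756423)/174742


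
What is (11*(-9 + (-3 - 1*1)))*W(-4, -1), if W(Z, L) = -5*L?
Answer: -715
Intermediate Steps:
(11*(-9 + (-3 - 1*1)))*W(-4, -1) = (11*(-9 + (-3 - 1*1)))*(-5*(-1)) = (11*(-9 + (-3 - 1)))*5 = (11*(-9 - 4))*5 = (11*(-13))*5 = -143*5 = -715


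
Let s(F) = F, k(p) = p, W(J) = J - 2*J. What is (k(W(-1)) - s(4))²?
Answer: 9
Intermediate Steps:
W(J) = -J
(k(W(-1)) - s(4))² = (-1*(-1) - 1*4)² = (1 - 4)² = (-3)² = 9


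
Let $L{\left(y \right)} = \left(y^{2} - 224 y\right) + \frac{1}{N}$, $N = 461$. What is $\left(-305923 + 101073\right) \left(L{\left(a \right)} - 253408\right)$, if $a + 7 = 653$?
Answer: $- \frac{1813546268250}{461} \approx -3.9339 \cdot 10^{9}$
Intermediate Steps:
$a = 646$ ($a = -7 + 653 = 646$)
$L{\left(y \right)} = \frac{1}{461} + y^{2} - 224 y$ ($L{\left(y \right)} = \left(y^{2} - 224 y\right) + \frac{1}{461} = \frac{1}{461} + y^{2} - 224 y$)
$\left(-305923 + 101073\right) \left(L{\left(a \right)} - 253408\right) = \left(-305923 + 101073\right) \left(\left(\frac{1}{461} + 646 \left(-224 + 646\right)\right) - 253408\right) = - 204850 \left(\left(\frac{1}{461} + 646 \cdot 422\right) - 253408\right) = - 204850 \left(\left(\frac{1}{461} + 272612\right) - 253408\right) = - 204850 \left(\frac{125674133}{461} - 253408\right) = \left(-204850\right) \frac{8853045}{461} = - \frac{1813546268250}{461}$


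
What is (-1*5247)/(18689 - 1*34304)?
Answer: 583/1735 ≈ 0.33602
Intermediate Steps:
(-1*5247)/(18689 - 1*34304) = -5247/(18689 - 34304) = -5247/(-15615) = -5247*(-1/15615) = 583/1735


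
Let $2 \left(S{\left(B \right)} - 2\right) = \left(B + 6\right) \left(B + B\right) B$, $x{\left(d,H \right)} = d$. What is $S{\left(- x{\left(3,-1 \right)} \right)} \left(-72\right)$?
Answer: $-2088$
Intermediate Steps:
$S{\left(B \right)} = 2 + B^{2} \left(6 + B\right)$ ($S{\left(B \right)} = 2 + \frac{\left(B + 6\right) \left(B + B\right) B}{2} = 2 + \frac{\left(6 + B\right) 2 B B}{2} = 2 + \frac{2 B \left(6 + B\right) B}{2} = 2 + \frac{2 B^{2} \left(6 + B\right)}{2} = 2 + B^{2} \left(6 + B\right)$)
$S{\left(- x{\left(3,-1 \right)} \right)} \left(-72\right) = \left(2 + \left(\left(-1\right) 3\right)^{3} + 6 \left(\left(-1\right) 3\right)^{2}\right) \left(-72\right) = \left(2 + \left(-3\right)^{3} + 6 \left(-3\right)^{2}\right) \left(-72\right) = \left(2 - 27 + 6 \cdot 9\right) \left(-72\right) = \left(2 - 27 + 54\right) \left(-72\right) = 29 \left(-72\right) = -2088$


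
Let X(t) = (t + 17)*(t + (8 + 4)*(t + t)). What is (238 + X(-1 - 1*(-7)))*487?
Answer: 1796056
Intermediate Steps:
X(t) = 25*t*(17 + t) (X(t) = (17 + t)*(t + 12*(2*t)) = (17 + t)*(t + 24*t) = (17 + t)*(25*t) = 25*t*(17 + t))
(238 + X(-1 - 1*(-7)))*487 = (238 + 25*(-1 - 1*(-7))*(17 + (-1 - 1*(-7))))*487 = (238 + 25*(-1 + 7)*(17 + (-1 + 7)))*487 = (238 + 25*6*(17 + 6))*487 = (238 + 25*6*23)*487 = (238 + 3450)*487 = 3688*487 = 1796056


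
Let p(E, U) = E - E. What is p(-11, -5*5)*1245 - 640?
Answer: -640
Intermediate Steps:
p(E, U) = 0
p(-11, -5*5)*1245 - 640 = 0*1245 - 640 = 0 - 640 = -640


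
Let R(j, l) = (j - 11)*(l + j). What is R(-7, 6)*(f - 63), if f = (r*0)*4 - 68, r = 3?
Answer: -2358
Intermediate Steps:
f = -68 (f = (3*0)*4 - 68 = 0*4 - 68 = 0 - 68 = -68)
R(j, l) = (-11 + j)*(j + l)
R(-7, 6)*(f - 63) = ((-7)² - 11*(-7) - 11*6 - 7*6)*(-68 - 63) = (49 + 77 - 66 - 42)*(-131) = 18*(-131) = -2358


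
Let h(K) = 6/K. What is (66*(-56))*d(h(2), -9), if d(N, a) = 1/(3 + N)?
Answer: -616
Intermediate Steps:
(66*(-56))*d(h(2), -9) = (66*(-56))/(3 + 6/2) = -3696/(3 + 6*(½)) = -3696/(3 + 3) = -3696/6 = -3696*⅙ = -616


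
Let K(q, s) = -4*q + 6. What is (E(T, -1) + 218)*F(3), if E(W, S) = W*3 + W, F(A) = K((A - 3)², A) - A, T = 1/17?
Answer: 11130/17 ≈ 654.71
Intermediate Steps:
T = 1/17 ≈ 0.058824
K(q, s) = 6 - 4*q
F(A) = 6 - A - 4*(-3 + A)² (F(A) = (6 - 4*(A - 3)²) - A = (6 - 4*(-3 + A)²) - A = 6 - A - 4*(-3 + A)²)
E(W, S) = 4*W (E(W, S) = 3*W + W = 4*W)
(E(T, -1) + 218)*F(3) = (4*(1/17) + 218)*(6 - 1*3 - 4*(-3 + 3)²) = (4/17 + 218)*(6 - 3 - 4*0²) = 3710*(6 - 3 - 4*0)/17 = 3710*(6 - 3 + 0)/17 = (3710/17)*3 = 11130/17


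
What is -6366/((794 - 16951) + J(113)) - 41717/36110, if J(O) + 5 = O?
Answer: -439639873/579529390 ≈ -0.75862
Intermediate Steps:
J(O) = -5 + O
-6366/((794 - 16951) + J(113)) - 41717/36110 = -6366/((794 - 16951) + (-5 + 113)) - 41717/36110 = -6366/(-16157 + 108) - 41717*1/36110 = -6366/(-16049) - 41717/36110 = -6366*(-1/16049) - 41717/36110 = 6366/16049 - 41717/36110 = -439639873/579529390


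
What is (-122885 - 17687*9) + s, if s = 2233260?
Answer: 1951192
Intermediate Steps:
(-122885 - 17687*9) + s = (-122885 - 17687*9) + 2233260 = (-122885 - 159183) + 2233260 = -282068 + 2233260 = 1951192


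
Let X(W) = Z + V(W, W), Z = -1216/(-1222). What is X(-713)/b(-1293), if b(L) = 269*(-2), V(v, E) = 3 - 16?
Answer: 7335/328718 ≈ 0.022314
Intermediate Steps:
V(v, E) = -13
b(L) = -538
Z = 608/611 (Z = -1216*(-1/1222) = 608/611 ≈ 0.99509)
X(W) = -7335/611 (X(W) = 608/611 - 13 = -7335/611)
X(-713)/b(-1293) = -7335/611/(-538) = -7335/611*(-1/538) = 7335/328718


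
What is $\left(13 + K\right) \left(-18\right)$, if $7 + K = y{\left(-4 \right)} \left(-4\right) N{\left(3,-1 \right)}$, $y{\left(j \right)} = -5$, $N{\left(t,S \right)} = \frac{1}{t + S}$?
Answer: $-288$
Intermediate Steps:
$N{\left(t,S \right)} = \frac{1}{S + t}$
$K = 3$ ($K = -7 + \frac{\left(-5\right) \left(-4\right)}{-1 + 3} = -7 + \frac{20}{2} = -7 + 20 \cdot \frac{1}{2} = -7 + 10 = 3$)
$\left(13 + K\right) \left(-18\right) = \left(13 + 3\right) \left(-18\right) = 16 \left(-18\right) = -288$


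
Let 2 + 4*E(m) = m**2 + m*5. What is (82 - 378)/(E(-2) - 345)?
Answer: 296/347 ≈ 0.85303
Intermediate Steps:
E(m) = -1/2 + m**2/4 + 5*m/4 (E(m) = -1/2 + (m**2 + m*5)/4 = -1/2 + (m**2 + 5*m)/4 = -1/2 + (m**2/4 + 5*m/4) = -1/2 + m**2/4 + 5*m/4)
(82 - 378)/(E(-2) - 345) = (82 - 378)/((-1/2 + (1/4)*(-2)**2 + (5/4)*(-2)) - 345) = -296/((-1/2 + (1/4)*4 - 5/2) - 345) = -296/((-1/2 + 1 - 5/2) - 345) = -296/(-2 - 345) = -296/(-347) = -296*(-1/347) = 296/347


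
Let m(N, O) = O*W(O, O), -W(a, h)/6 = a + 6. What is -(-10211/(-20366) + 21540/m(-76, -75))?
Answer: 4054403/21078810 ≈ 0.19234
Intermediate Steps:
W(a, h) = -36 - 6*a (W(a, h) = -6*(a + 6) = -6*(6 + a) = -36 - 6*a)
m(N, O) = O*(-36 - 6*O)
-(-10211/(-20366) + 21540/m(-76, -75)) = -(-10211/(-20366) + 21540/((-6*(-75)*(6 - 75)))) = -(-10211*(-1/20366) + 21540/((-6*(-75)*(-69)))) = -(10211/20366 + 21540/(-31050)) = -(10211/20366 + 21540*(-1/31050)) = -(10211/20366 - 718/1035) = -1*(-4054403/21078810) = 4054403/21078810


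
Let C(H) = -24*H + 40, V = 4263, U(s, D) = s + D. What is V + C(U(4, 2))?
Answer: 4159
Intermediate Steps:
U(s, D) = D + s
C(H) = 40 - 24*H
V + C(U(4, 2)) = 4263 + (40 - 24*(2 + 4)) = 4263 + (40 - 24*6) = 4263 + (40 - 144) = 4263 - 104 = 4159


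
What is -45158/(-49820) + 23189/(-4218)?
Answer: -120599942/26267595 ≈ -4.5912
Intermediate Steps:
-45158/(-49820) + 23189/(-4218) = -45158*(-1/49820) + 23189*(-1/4218) = 22579/24910 - 23189/4218 = -120599942/26267595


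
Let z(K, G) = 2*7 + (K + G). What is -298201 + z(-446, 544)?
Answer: -298089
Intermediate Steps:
z(K, G) = 14 + G + K (z(K, G) = 14 + (G + K) = 14 + G + K)
-298201 + z(-446, 544) = -298201 + (14 + 544 - 446) = -298201 + 112 = -298089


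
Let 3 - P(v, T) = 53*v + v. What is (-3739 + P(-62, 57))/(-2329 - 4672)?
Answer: 388/7001 ≈ 0.055421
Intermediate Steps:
P(v, T) = 3 - 54*v (P(v, T) = 3 - (53*v + v) = 3 - 54*v)
(-3739 + P(-62, 57))/(-2329 - 4672) = (-3739 + (3 - 54*(-62)))/(-2329 - 4672) = (-3739 + (3 + 3348))/(-7001) = (-3739 + 3351)*(-1/7001) = -388*(-1/7001) = 388/7001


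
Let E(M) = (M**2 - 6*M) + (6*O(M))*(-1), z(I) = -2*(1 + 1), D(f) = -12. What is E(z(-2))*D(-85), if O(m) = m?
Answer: -768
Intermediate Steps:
z(I) = -4 (z(I) = -2*2 = -4)
E(M) = M**2 - 12*M (E(M) = (M**2 - 6*M) + (6*M)*(-1) = (M**2 - 6*M) - 6*M = M**2 - 12*M)
E(z(-2))*D(-85) = -4*(-12 - 4)*(-12) = -4*(-16)*(-12) = 64*(-12) = -768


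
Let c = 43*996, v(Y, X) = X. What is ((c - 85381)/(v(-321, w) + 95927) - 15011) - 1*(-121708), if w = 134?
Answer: 1464196852/13723 ≈ 1.0670e+5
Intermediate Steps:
c = 42828
((c - 85381)/(v(-321, w) + 95927) - 15011) - 1*(-121708) = ((42828 - 85381)/(134 + 95927) - 15011) - 1*(-121708) = (-42553/96061 - 15011) + 121708 = (-42553*1/96061 - 15011) + 121708 = (-6079/13723 - 15011) + 121708 = -206002032/13723 + 121708 = 1464196852/13723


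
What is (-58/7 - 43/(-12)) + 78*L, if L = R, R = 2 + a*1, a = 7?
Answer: 58573/84 ≈ 697.30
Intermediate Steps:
R = 9 (R = 2 + 7*1 = 2 + 7 = 9)
L = 9
(-58/7 - 43/(-12)) + 78*L = (-58/7 - 43/(-12)) + 78*9 = (-58*⅐ - 43*(-1/12)) + 702 = (-58/7 + 43/12) + 702 = -395/84 + 702 = 58573/84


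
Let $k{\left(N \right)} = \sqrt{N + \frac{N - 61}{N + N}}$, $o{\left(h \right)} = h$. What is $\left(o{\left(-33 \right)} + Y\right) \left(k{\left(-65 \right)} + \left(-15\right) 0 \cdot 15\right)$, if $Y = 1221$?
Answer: $\frac{1188 i \sqrt{270530}}{65} \approx 9506.3 i$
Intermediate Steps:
$k{\left(N \right)} = \sqrt{N + \frac{-61 + N}{2 N}}$
$\left(o{\left(-33 \right)} + Y\right) \left(k{\left(-65 \right)} + \left(-15\right) 0 \cdot 15\right) = \left(-33 + 1221\right) \left(\frac{\sqrt{2 - \frac{122}{-65} + 4 \left(-65\right)}}{2} + \left(-15\right) 0 \cdot 15\right) = 1188 \left(\frac{\sqrt{2 - - \frac{122}{65} - 260}}{2} + 0 \cdot 15\right) = 1188 \left(\frac{\sqrt{2 + \frac{122}{65} - 260}}{2} + 0\right) = 1188 \left(\frac{\sqrt{- \frac{16648}{65}}}{2} + 0\right) = 1188 \left(\frac{\frac{2}{65} i \sqrt{270530}}{2} + 0\right) = 1188 \left(\frac{i \sqrt{270530}}{65} + 0\right) = 1188 \frac{i \sqrt{270530}}{65} = \frac{1188 i \sqrt{270530}}{65}$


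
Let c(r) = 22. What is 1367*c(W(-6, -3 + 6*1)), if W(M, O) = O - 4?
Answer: 30074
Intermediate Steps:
W(M, O) = -4 + O
1367*c(W(-6, -3 + 6*1)) = 1367*22 = 30074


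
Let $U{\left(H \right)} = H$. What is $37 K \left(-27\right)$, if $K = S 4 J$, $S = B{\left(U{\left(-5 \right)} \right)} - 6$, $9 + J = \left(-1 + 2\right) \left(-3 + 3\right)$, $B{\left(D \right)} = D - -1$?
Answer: $-359640$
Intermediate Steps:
$B{\left(D \right)} = 1 + D$ ($B{\left(D \right)} = D + 1 = 1 + D$)
$J = -9$ ($J = -9 + \left(-1 + 2\right) \left(-3 + 3\right) = -9 + 1 \cdot 0 = -9 + 0 = -9$)
$S = -10$ ($S = \left(1 - 5\right) - 6 = -4 - 6 = -10$)
$K = 360$ ($K = \left(-10\right) 4 \left(-9\right) = \left(-40\right) \left(-9\right) = 360$)
$37 K \left(-27\right) = 37 \cdot 360 \left(-27\right) = 13320 \left(-27\right) = -359640$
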